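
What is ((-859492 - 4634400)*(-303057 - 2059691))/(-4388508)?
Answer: -3245170583804/1097127 ≈ -2.9579e+6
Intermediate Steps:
((-859492 - 4634400)*(-303057 - 2059691))/(-4388508) = -5493892*(-2362748)*(-1/4388508) = 12980682335216*(-1/4388508) = -3245170583804/1097127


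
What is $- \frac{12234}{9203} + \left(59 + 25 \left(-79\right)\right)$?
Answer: $- \frac{17645182}{9203} \approx -1917.3$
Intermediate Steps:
$- \frac{12234}{9203} + \left(59 + 25 \left(-79\right)\right) = \left(-12234\right) \frac{1}{9203} + \left(59 - 1975\right) = - \frac{12234}{9203} - 1916 = - \frac{17645182}{9203}$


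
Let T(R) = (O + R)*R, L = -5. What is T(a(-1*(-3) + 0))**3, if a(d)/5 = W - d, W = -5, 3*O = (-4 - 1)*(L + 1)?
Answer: 64000000000/27 ≈ 2.3704e+9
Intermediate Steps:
O = 20/3 (O = ((-4 - 1)*(-5 + 1))/3 = (-5*(-4))/3 = (1/3)*20 = 20/3 ≈ 6.6667)
a(d) = -25 - 5*d (a(d) = 5*(-5 - d) = -25 - 5*d)
T(R) = R*(20/3 + R) (T(R) = (20/3 + R)*R = R*(20/3 + R))
T(a(-1*(-3) + 0))**3 = ((-25 - 5*(-1*(-3) + 0))*(20 + 3*(-25 - 5*(-1*(-3) + 0)))/3)**3 = ((-25 - 5*(3 + 0))*(20 + 3*(-25 - 5*(3 + 0)))/3)**3 = ((-25 - 5*3)*(20 + 3*(-25 - 5*3))/3)**3 = ((-25 - 15)*(20 + 3*(-25 - 15))/3)**3 = ((1/3)*(-40)*(20 + 3*(-40)))**3 = ((1/3)*(-40)*(20 - 120))**3 = ((1/3)*(-40)*(-100))**3 = (4000/3)**3 = 64000000000/27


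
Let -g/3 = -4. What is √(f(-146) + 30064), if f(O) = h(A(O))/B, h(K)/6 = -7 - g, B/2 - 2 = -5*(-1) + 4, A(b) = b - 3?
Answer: √3637117/11 ≈ 173.37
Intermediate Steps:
g = 12 (g = -3*(-4) = 12)
A(b) = -3 + b
B = 22 (B = 4 + 2*(-5*(-1) + 4) = 4 + 2*(5 + 4) = 4 + 2*9 = 4 + 18 = 22)
h(K) = -114 (h(K) = 6*(-7 - 1*12) = 6*(-7 - 12) = 6*(-19) = -114)
f(O) = -57/11 (f(O) = -114/22 = -114*1/22 = -57/11)
√(f(-146) + 30064) = √(-57/11 + 30064) = √(330647/11) = √3637117/11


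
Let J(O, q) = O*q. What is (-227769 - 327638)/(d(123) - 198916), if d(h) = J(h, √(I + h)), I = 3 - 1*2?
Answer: 27619834703/9891424765 + 68315061*√31/19782849530 ≈ 2.8115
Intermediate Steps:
I = 1 (I = 3 - 2 = 1)
d(h) = h*√(1 + h)
(-227769 - 327638)/(d(123) - 198916) = (-227769 - 327638)/(123*√(1 + 123) - 198916) = -555407/(123*√124 - 198916) = -555407/(123*(2*√31) - 198916) = -555407/(246*√31 - 198916) = -555407/(-198916 + 246*√31)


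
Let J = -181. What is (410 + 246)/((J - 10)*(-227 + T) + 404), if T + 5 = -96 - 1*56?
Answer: 164/18437 ≈ 0.0088952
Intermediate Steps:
T = -157 (T = -5 + (-96 - 1*56) = -5 + (-96 - 56) = -5 - 152 = -157)
(410 + 246)/((J - 10)*(-227 + T) + 404) = (410 + 246)/((-181 - 10)*(-227 - 157) + 404) = 656/(-191*(-384) + 404) = 656/(73344 + 404) = 656/73748 = 656*(1/73748) = 164/18437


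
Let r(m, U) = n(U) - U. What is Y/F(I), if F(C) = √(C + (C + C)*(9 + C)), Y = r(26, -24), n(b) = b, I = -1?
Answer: 0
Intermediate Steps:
r(m, U) = 0 (r(m, U) = U - U = 0)
Y = 0
F(C) = √(C + 2*C*(9 + C)) (F(C) = √(C + (2*C)*(9 + C)) = √(C + 2*C*(9 + C)))
Y/F(I) = 0/(√(-(19 + 2*(-1)))) = 0/(√(-(19 - 2))) = 0/(√(-1*17)) = 0/(√(-17)) = 0/((I*√17)) = 0*(-I*√17/17) = 0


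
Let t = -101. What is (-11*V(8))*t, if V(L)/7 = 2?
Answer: 15554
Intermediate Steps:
V(L) = 14 (V(L) = 7*2 = 14)
(-11*V(8))*t = -11*14*(-101) = -154*(-101) = 15554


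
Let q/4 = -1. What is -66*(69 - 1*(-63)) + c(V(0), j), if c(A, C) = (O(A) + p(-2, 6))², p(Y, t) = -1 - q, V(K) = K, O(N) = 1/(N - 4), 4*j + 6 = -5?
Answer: -139271/16 ≈ -8704.4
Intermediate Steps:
j = -11/4 (j = -3/2 + (¼)*(-5) = -3/2 - 5/4 = -11/4 ≈ -2.7500)
q = -4 (q = 4*(-1) = -4)
O(N) = 1/(-4 + N)
p(Y, t) = 3 (p(Y, t) = -1 - 1*(-4) = -1 + 4 = 3)
c(A, C) = (3 + 1/(-4 + A))² (c(A, C) = (1/(-4 + A) + 3)² = (3 + 1/(-4 + A))²)
-66*(69 - 1*(-63)) + c(V(0), j) = -66*(69 - 1*(-63)) + (-11 + 3*0)²/(-4 + 0)² = -66*(69 + 63) + (-11 + 0)²/(-4)² = -66*132 + (-11)²*(1/16) = -8712 + 121*(1/16) = -8712 + 121/16 = -139271/16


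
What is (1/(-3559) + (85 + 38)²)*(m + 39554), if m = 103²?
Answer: 2700982089930/3559 ≈ 7.5892e+8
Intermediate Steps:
m = 10609
(1/(-3559) + (85 + 38)²)*(m + 39554) = (1/(-3559) + (85 + 38)²)*(10609 + 39554) = (-1/3559 + 123²)*50163 = (-1/3559 + 15129)*50163 = (53844110/3559)*50163 = 2700982089930/3559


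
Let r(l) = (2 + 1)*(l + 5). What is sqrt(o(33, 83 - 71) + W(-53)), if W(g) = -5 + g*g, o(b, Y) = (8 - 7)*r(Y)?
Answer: sqrt(2855) ≈ 53.432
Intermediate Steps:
r(l) = 15 + 3*l (r(l) = 3*(5 + l) = 15 + 3*l)
o(b, Y) = 15 + 3*Y (o(b, Y) = (8 - 7)*(15 + 3*Y) = 1*(15 + 3*Y) = 15 + 3*Y)
W(g) = -5 + g**2
sqrt(o(33, 83 - 71) + W(-53)) = sqrt((15 + 3*(83 - 71)) + (-5 + (-53)**2)) = sqrt((15 + 3*12) + (-5 + 2809)) = sqrt((15 + 36) + 2804) = sqrt(51 + 2804) = sqrt(2855)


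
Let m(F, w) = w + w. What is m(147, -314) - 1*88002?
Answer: -88630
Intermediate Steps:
m(F, w) = 2*w
m(147, -314) - 1*88002 = 2*(-314) - 1*88002 = -628 - 88002 = -88630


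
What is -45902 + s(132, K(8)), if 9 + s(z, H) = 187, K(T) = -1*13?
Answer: -45724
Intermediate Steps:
K(T) = -13
s(z, H) = 178 (s(z, H) = -9 + 187 = 178)
-45902 + s(132, K(8)) = -45902 + 178 = -45724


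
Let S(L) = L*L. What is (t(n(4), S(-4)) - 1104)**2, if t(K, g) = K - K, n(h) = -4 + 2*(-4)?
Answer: 1218816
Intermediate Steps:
n(h) = -12 (n(h) = -4 - 8 = -12)
S(L) = L**2
t(K, g) = 0
(t(n(4), S(-4)) - 1104)**2 = (0 - 1104)**2 = (-1104)**2 = 1218816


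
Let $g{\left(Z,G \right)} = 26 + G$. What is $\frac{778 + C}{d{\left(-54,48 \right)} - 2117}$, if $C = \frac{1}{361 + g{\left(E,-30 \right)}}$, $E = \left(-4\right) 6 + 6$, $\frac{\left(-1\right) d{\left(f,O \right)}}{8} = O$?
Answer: $- \frac{277747}{892857} \approx -0.31108$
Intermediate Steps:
$d{\left(f,O \right)} = - 8 O$
$E = -18$ ($E = -24 + 6 = -18$)
$C = \frac{1}{357}$ ($C = \frac{1}{361 + \left(26 - 30\right)} = \frac{1}{361 - 4} = \frac{1}{357} \approx 0.0028011$)
$\frac{778 + C}{d{\left(-54,48 \right)} - 2117} = \frac{778 + \frac{1}{357}}{\left(-8\right) 48 - 2117} = \frac{277747}{357 \left(-384 - 2117\right)} = \frac{277747}{357 \left(-2501\right)} = \frac{277747}{357} \left(- \frac{1}{2501}\right) = - \frac{277747}{892857}$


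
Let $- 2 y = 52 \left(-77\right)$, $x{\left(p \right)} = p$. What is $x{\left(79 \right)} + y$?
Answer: $2081$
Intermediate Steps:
$y = 2002$ ($y = - \frac{52 \left(-77\right)}{2} = \left(- \frac{1}{2}\right) \left(-4004\right) = 2002$)
$x{\left(79 \right)} + y = 79 + 2002 = 2081$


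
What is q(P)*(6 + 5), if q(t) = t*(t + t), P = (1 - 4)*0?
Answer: 0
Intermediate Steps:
P = 0 (P = -3*0 = 0)
q(t) = 2*t² (q(t) = t*(2*t) = 2*t²)
q(P)*(6 + 5) = (2*0²)*(6 + 5) = (2*0)*11 = 0*11 = 0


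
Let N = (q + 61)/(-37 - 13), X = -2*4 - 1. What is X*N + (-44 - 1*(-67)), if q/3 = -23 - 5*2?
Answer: 404/25 ≈ 16.160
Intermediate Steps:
q = -99 (q = 3*(-23 - 5*2) = 3*(-23 - 10) = 3*(-33) = -99)
X = -9 (X = -8 - 1 = -9)
N = 19/25 (N = (-99 + 61)/(-37 - 13) = -38/(-50) = -38*(-1/50) = 19/25 ≈ 0.76000)
X*N + (-44 - 1*(-67)) = -9*19/25 + (-44 - 1*(-67)) = -171/25 + (-44 + 67) = -171/25 + 23 = 404/25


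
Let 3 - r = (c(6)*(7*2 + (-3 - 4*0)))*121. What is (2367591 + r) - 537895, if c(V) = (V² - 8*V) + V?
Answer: 1837685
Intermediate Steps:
c(V) = V² - 7*V
r = 7989 (r = 3 - (6*(-7 + 6))*(7*2 + (-3 - 4*0))*121 = 3 - (6*(-1))*(14 + (-3 + 0))*121 = 3 - (-6*(14 - 3))*121 = 3 - (-6*11)*121 = 3 - (-66)*121 = 3 - 1*(-7986) = 3 + 7986 = 7989)
(2367591 + r) - 537895 = (2367591 + 7989) - 537895 = 2375580 - 537895 = 1837685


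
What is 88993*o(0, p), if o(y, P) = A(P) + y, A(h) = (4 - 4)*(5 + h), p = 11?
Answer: 0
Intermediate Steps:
A(h) = 0 (A(h) = 0*(5 + h) = 0)
o(y, P) = y (o(y, P) = 0 + y = y)
88993*o(0, p) = 88993*0 = 0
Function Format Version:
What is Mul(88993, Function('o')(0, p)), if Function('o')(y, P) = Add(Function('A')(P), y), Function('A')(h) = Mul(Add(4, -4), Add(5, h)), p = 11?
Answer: 0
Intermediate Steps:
Function('A')(h) = 0 (Function('A')(h) = Mul(0, Add(5, h)) = 0)
Function('o')(y, P) = y (Function('o')(y, P) = Add(0, y) = y)
Mul(88993, Function('o')(0, p)) = Mul(88993, 0) = 0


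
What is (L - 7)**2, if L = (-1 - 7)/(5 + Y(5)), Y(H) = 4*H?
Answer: 33489/625 ≈ 53.582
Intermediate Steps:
L = -8/25 (L = (-1 - 7)/(5 + 4*5) = -8/(5 + 20) = -8/25 ≈ -0.32000)
(L - 7)**2 = (-8/25 - 7)**2 = (-183/25)**2 = 33489/625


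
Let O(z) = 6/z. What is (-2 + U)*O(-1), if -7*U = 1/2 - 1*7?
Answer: 45/7 ≈ 6.4286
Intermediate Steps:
U = 13/14 (U = -(1/2 - 1*7)/7 = -(½ - 7)/7 = -⅐*(-13/2) = 13/14 ≈ 0.92857)
(-2 + U)*O(-1) = (-2 + 13/14)*(6/(-1)) = -45*(-1)/7 = -15/14*(-6) = 45/7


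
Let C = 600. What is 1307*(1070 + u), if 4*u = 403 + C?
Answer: 6904881/4 ≈ 1.7262e+6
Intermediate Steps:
u = 1003/4 (u = (403 + 600)/4 = (¼)*1003 = 1003/4 ≈ 250.75)
1307*(1070 + u) = 1307*(1070 + 1003/4) = 1307*(5283/4) = 6904881/4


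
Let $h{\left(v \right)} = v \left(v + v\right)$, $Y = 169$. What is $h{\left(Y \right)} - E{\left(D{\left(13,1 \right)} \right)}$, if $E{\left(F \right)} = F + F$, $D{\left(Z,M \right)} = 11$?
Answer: $57100$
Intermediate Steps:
$E{\left(F \right)} = 2 F$
$h{\left(v \right)} = 2 v^{2}$ ($h{\left(v \right)} = v 2 v = 2 v^{2}$)
$h{\left(Y \right)} - E{\left(D{\left(13,1 \right)} \right)} = 2 \cdot 169^{2} - 2 \cdot 11 = 2 \cdot 28561 - 22 = 57122 - 22 = 57100$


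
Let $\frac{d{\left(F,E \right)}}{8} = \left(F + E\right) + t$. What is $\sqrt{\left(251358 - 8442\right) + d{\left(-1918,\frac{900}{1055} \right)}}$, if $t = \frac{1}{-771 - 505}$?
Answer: $\frac{\sqrt{1031046173691974}}{67309} \approx 477.05$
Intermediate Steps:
$t = - \frac{1}{1276}$ ($t = \frac{1}{-771 - 505} = \frac{1}{-1276} = - \frac{1}{1276} \approx -0.0007837$)
$d{\left(F,E \right)} = - \frac{2}{319} + 8 E + 8 F$ ($d{\left(F,E \right)} = 8 \left(\left(F + E\right) - \frac{1}{1276}\right) = 8 \left(\left(E + F\right) - \frac{1}{1276}\right) = 8 \left(- \frac{1}{1276} + E + F\right) = - \frac{2}{319} + 8 E + 8 F$)
$\sqrt{\left(251358 - 8442\right) + d{\left(-1918,\frac{900}{1055} \right)}} = \sqrt{\left(251358 - 8442\right) + \left(- \frac{2}{319} + 8 \cdot \frac{900}{1055} + 8 \left(-1918\right)\right)} = \sqrt{\left(251358 - 8442\right) - \left(\frac{4894738}{319} - 7200 \cdot \frac{1}{1055}\right)} = \sqrt{242916 - \frac{1032330358}{67309}} = \sqrt{\frac{15318102686}{67309}} = \frac{\sqrt{1031046173691974}}{67309}$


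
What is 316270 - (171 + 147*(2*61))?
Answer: 298165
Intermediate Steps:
316270 - (171 + 147*(2*61)) = 316270 - (171 + 147*122) = 316270 - (171 + 17934) = 316270 - 1*18105 = 316270 - 18105 = 298165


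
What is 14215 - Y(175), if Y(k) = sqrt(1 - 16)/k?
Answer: 14215 - I*sqrt(15)/175 ≈ 14215.0 - 0.022131*I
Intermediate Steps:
Y(k) = I*sqrt(15)/k (Y(k) = sqrt(-15)/k = (I*sqrt(15))/k = I*sqrt(15)/k)
14215 - Y(175) = 14215 - I*sqrt(15)/175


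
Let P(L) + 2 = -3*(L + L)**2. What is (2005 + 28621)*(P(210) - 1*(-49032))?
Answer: -14705686420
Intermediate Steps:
P(L) = -2 - 12*L**2 (P(L) = -2 - 3*(L + L)**2 = -2 - 3*4*L**2 = -2 - 12*L**2)
(2005 + 28621)*(P(210) - 1*(-49032)) = (2005 + 28621)*((-2 - 12*210**2) - 1*(-49032)) = 30626*((-2 - 12*44100) + 49032) = 30626*((-2 - 529200) + 49032) = 30626*(-529202 + 49032) = 30626*(-480170) = -14705686420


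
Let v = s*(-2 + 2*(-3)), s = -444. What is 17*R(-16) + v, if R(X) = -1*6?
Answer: 3450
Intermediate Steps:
R(X) = -6
v = 3552 (v = -444*(-2 + 2*(-3)) = -444*(-2 - 6) = -444*(-8) = 3552)
17*R(-16) + v = 17*(-6) + 3552 = -102 + 3552 = 3450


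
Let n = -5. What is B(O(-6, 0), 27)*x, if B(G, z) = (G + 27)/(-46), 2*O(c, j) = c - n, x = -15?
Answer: 795/92 ≈ 8.6413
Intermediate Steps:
O(c, j) = 5/2 + c/2 (O(c, j) = (c - 1*(-5))/2 = (c + 5)/2 = (5 + c)/2 = 5/2 + c/2)
B(G, z) = -27/46 - G/46 (B(G, z) = (27 + G)*(-1/46) = -27/46 - G/46)
B(O(-6, 0), 27)*x = (-27/46 - (5/2 + (½)*(-6))/46)*(-15) = (-27/46 - (5/2 - 3)/46)*(-15) = (-27/46 - 1/46*(-½))*(-15) = (-27/46 + 1/92)*(-15) = -53/92*(-15) = 795/92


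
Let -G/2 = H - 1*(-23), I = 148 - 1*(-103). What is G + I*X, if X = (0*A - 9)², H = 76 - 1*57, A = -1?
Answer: 20247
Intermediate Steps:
I = 251 (I = 148 + 103 = 251)
H = 19 (H = 76 - 57 = 19)
X = 81 (X = (0*(-1) - 9)² = (0 - 9)² = (-9)² = 81)
G = -84 (G = -2*(19 - 1*(-23)) = -2*(19 + 23) = -2*42 = -84)
G + I*X = -84 + 251*81 = -84 + 20331 = 20247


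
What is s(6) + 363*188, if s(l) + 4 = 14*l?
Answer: 68324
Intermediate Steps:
s(l) = -4 + 14*l
s(6) + 363*188 = (-4 + 14*6) + 363*188 = (-4 + 84) + 68244 = 80 + 68244 = 68324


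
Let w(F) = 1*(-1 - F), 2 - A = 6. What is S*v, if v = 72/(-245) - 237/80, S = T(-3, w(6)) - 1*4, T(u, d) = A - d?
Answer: 2553/784 ≈ 3.2564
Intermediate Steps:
A = -4 (A = 2 - 1*6 = 2 - 6 = -4)
w(F) = -1 - F
T(u, d) = -4 - d
S = -1 (S = (-4 - (-1 - 1*6)) - 1*4 = (-4 - (-1 - 6)) - 4 = (-4 - 1*(-7)) - 4 = (-4 + 7) - 4 = 3 - 4 = -1)
v = -2553/784 (v = 72*(-1/245) - 237*1/80 = -72/245 - 237/80 = -2553/784 ≈ -3.2564)
S*v = -1*(-2553/784) = 2553/784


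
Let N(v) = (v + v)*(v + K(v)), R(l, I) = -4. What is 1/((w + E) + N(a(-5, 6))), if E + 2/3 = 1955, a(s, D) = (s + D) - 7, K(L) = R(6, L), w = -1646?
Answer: 3/1285 ≈ 0.0023346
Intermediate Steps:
K(L) = -4
a(s, D) = -7 + D + s (a(s, D) = (D + s) - 7 = -7 + D + s)
E = 5863/3 (E = -⅔ + 1955 = 5863/3 ≈ 1954.3)
N(v) = 2*v*(-4 + v) (N(v) = (v + v)*(v - 4) = (2*v)*(-4 + v) = 2*v*(-4 + v))
1/((w + E) + N(a(-5, 6))) = 1/((-1646 + 5863/3) + 2*(-7 + 6 - 5)*(-4 + (-7 + 6 - 5))) = 1/(925/3 + 2*(-6)*(-4 - 6)) = 1/(925/3 + 2*(-6)*(-10)) = 1/(925/3 + 120) = 1/(1285/3) = 3/1285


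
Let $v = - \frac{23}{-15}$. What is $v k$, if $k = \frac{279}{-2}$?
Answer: $- \frac{2139}{10} \approx -213.9$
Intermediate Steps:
$k = - \frac{279}{2}$ ($k = 279 \left(- \frac{1}{2}\right) = - \frac{279}{2} \approx -139.5$)
$v = \frac{23}{15}$ ($v = \left(-23\right) \left(- \frac{1}{15}\right) = \frac{23}{15} \approx 1.5333$)
$v k = \frac{23}{15} \left(- \frac{279}{2}\right) = - \frac{2139}{10}$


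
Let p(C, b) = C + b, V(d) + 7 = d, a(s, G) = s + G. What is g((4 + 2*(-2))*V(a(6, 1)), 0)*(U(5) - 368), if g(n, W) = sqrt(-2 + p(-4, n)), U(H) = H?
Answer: -363*I*sqrt(6) ≈ -889.17*I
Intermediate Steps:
a(s, G) = G + s
V(d) = -7 + d
g(n, W) = sqrt(-6 + n) (g(n, W) = sqrt(-2 + (-4 + n)) = sqrt(-6 + n))
g((4 + 2*(-2))*V(a(6, 1)), 0)*(U(5) - 368) = sqrt(-6 + (4 + 2*(-2))*(-7 + (1 + 6)))*(5 - 368) = sqrt(-6 + (4 - 4)*(-7 + 7))*(-363) = sqrt(-6 + 0*0)*(-363) = sqrt(-6 + 0)*(-363) = sqrt(-6)*(-363) = (I*sqrt(6))*(-363) = -363*I*sqrt(6)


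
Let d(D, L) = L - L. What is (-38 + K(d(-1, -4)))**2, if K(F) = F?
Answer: 1444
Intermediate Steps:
d(D, L) = 0
(-38 + K(d(-1, -4)))**2 = (-38 + 0)**2 = (-38)**2 = 1444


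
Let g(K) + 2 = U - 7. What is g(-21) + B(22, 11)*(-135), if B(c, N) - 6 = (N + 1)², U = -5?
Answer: -20264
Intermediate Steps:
g(K) = -14 (g(K) = -2 + (-5 - 7) = -2 - 12 = -14)
B(c, N) = 6 + (1 + N)² (B(c, N) = 6 + (N + 1)² = 6 + (1 + N)²)
g(-21) + B(22, 11)*(-135) = -14 + (6 + (1 + 11)²)*(-135) = -14 + (6 + 12²)*(-135) = -14 + (6 + 144)*(-135) = -14 + 150*(-135) = -14 - 20250 = -20264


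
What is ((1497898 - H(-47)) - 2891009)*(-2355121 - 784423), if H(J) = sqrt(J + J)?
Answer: 4373733281384 + 3139544*I*sqrt(94) ≈ 4.3737e+12 + 3.0439e+7*I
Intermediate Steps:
H(J) = sqrt(2)*sqrt(J) (H(J) = sqrt(2*J) = sqrt(2)*sqrt(J))
((1497898 - H(-47)) - 2891009)*(-2355121 - 784423) = ((1497898 - sqrt(2)*sqrt(-47)) - 2891009)*(-2355121 - 784423) = ((1497898 - sqrt(2)*I*sqrt(47)) - 2891009)*(-3139544) = ((1497898 - I*sqrt(94)) - 2891009)*(-3139544) = (-1393111 - I*sqrt(94))*(-3139544) = 4373733281384 + 3139544*I*sqrt(94)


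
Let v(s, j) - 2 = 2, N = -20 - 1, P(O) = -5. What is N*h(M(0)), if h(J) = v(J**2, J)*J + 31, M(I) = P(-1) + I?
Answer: -231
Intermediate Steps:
N = -21
M(I) = -5 + I
v(s, j) = 4 (v(s, j) = 2 + 2 = 4)
h(J) = 31 + 4*J (h(J) = 4*J + 31 = 31 + 4*J)
N*h(M(0)) = -21*(31 + 4*(-5 + 0)) = -21*(31 + 4*(-5)) = -21*(31 - 20) = -21*11 = -231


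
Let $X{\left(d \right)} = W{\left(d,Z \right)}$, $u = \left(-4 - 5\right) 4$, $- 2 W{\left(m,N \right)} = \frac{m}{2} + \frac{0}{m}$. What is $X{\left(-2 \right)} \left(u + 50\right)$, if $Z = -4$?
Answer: $7$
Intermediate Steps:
$W{\left(m,N \right)} = - \frac{m}{4}$ ($W{\left(m,N \right)} = - \frac{\frac{m}{2} + \frac{0}{m}}{2} = - \frac{m \frac{1}{2} + 0}{2} = - \frac{\frac{m}{2} + 0}{2} = - \frac{\frac{1}{2} m}{2} = - \frac{m}{4}$)
$u = -36$ ($u = \left(-9\right) 4 = -36$)
$X{\left(d \right)} = - \frac{d}{4}$
$X{\left(-2 \right)} \left(u + 50\right) = \left(- \frac{1}{4}\right) \left(-2\right) \left(-36 + 50\right) = \frac{1}{2} \cdot 14 = 7$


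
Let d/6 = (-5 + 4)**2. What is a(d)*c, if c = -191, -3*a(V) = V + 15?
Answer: 1337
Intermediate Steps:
d = 6 (d = 6*(-5 + 4)**2 = 6*(-1)**2 = 6*1 = 6)
a(V) = -5 - V/3 (a(V) = -(V + 15)/3 = -(15 + V)/3 = -5 - V/3)
a(d)*c = (-5 - 1/3*6)*(-191) = (-5 - 2)*(-191) = -7*(-191) = 1337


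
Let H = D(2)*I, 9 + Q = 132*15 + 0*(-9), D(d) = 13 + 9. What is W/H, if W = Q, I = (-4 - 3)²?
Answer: 1971/1078 ≈ 1.8284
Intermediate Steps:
I = 49 (I = (-7)² = 49)
D(d) = 22
Q = 1971 (Q = -9 + (132*15 + 0*(-9)) = -9 + (1980 + 0) = -9 + 1980 = 1971)
W = 1971
H = 1078 (H = 22*49 = 1078)
W/H = 1971/1078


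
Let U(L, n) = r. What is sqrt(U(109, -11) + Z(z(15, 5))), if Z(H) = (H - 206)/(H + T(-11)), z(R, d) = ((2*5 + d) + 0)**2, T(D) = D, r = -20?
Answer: I*sqrt(911854)/214 ≈ 4.4622*I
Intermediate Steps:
U(L, n) = -20
z(R, d) = (10 + d)**2 (z(R, d) = ((10 + d) + 0)**2 = (10 + d)**2)
Z(H) = (-206 + H)/(-11 + H) (Z(H) = (H - 206)/(H - 11) = (-206 + H)/(-11 + H))
sqrt(U(109, -11) + Z(z(15, 5))) = sqrt(-20 + (-206 + (10 + 5)**2)/(-11 + (10 + 5)**2)) = sqrt(-20 + (-206 + 15**2)/(-11 + 15**2)) = sqrt(-20 + (-206 + 225)/(-11 + 225)) = sqrt(-20 + 19/214) = sqrt(-4261/214) = I*sqrt(911854)/214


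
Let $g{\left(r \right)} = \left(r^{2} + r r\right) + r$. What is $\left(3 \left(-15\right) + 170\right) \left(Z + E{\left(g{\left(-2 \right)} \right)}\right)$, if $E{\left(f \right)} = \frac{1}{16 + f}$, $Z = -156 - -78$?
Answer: $- \frac{214375}{22} \approx -9744.3$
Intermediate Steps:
$Z = -78$ ($Z = -156 + 78 = -78$)
$g{\left(r \right)} = r + 2 r^{2}$ ($g{\left(r \right)} = \left(r^{2} + r^{2}\right) + r = 2 r^{2} + r = r + 2 r^{2}$)
$\left(3 \left(-15\right) + 170\right) \left(Z + E{\left(g{\left(-2 \right)} \right)}\right) = \left(3 \left(-15\right) + 170\right) \left(-78 + \frac{1}{16 - 2 \left(1 + 2 \left(-2\right)\right)}\right) = \left(-45 + 170\right) \left(-78 + \frac{1}{16 - 2 \left(1 - 4\right)}\right) = 125 \left(-78 + \frac{1}{16 - -6}\right) = 125 \left(-78 + \frac{1}{16 + 6}\right) = 125 \left(-78 + \frac{1}{22}\right) = 125 \left(- \frac{1715}{22}\right) = - \frac{214375}{22}$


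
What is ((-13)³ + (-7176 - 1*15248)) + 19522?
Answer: -5099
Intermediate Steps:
((-13)³ + (-7176 - 1*15248)) + 19522 = (-2197 + (-7176 - 15248)) + 19522 = (-2197 - 22424) + 19522 = -24621 + 19522 = -5099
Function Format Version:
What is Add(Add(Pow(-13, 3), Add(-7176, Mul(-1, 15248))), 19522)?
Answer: -5099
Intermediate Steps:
Add(Add(Pow(-13, 3), Add(-7176, Mul(-1, 15248))), 19522) = Add(Add(-2197, Add(-7176, -15248)), 19522) = Add(Add(-2197, -22424), 19522) = Add(-24621, 19522) = -5099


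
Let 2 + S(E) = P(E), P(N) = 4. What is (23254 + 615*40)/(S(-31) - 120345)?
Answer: -47854/120343 ≈ -0.39765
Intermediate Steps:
S(E) = 2 (S(E) = -2 + 4 = 2)
(23254 + 615*40)/(S(-31) - 120345) = (23254 + 615*40)/(2 - 120345) = (23254 + 24600)/(-120343) = 47854*(-1/120343) = -47854/120343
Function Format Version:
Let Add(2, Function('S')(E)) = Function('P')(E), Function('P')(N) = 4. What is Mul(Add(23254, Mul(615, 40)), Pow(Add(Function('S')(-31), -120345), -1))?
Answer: Rational(-47854, 120343) ≈ -0.39765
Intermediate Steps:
Function('S')(E) = 2 (Function('S')(E) = Add(-2, 4) = 2)
Mul(Add(23254, Mul(615, 40)), Pow(Add(Function('S')(-31), -120345), -1)) = Mul(Add(23254, Mul(615, 40)), Pow(Add(2, -120345), -1)) = Mul(Add(23254, 24600), Pow(-120343, -1)) = Mul(47854, Rational(-1, 120343)) = Rational(-47854, 120343)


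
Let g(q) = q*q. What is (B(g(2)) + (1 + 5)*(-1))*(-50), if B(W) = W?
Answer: 100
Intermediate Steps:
g(q) = q**2
(B(g(2)) + (1 + 5)*(-1))*(-50) = (2**2 + (1 + 5)*(-1))*(-50) = (4 + 6*(-1))*(-50) = (4 - 6)*(-50) = -2*(-50) = 100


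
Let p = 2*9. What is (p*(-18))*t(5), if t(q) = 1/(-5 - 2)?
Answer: 324/7 ≈ 46.286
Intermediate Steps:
t(q) = -1/7 (t(q) = 1/(-7) = -1/7)
p = 18
(p*(-18))*t(5) = (18*(-18))*(-1/7) = -324*(-1/7) = 324/7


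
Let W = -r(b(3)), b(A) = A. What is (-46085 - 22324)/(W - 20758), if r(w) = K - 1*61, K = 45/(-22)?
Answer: 501666/151763 ≈ 3.3056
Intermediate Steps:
K = -45/22 (K = 45*(-1/22) = -45/22 ≈ -2.0455)
r(w) = -1387/22 (r(w) = -45/22 - 1*61 = -45/22 - 61 = -1387/22)
W = 1387/22 (W = -1*(-1387/22) = 1387/22 ≈ 63.045)
(-46085 - 22324)/(W - 20758) = (-46085 - 22324)/(1387/22 - 20758) = -68409/(-455289/22) = -68409*(-22/455289) = 501666/151763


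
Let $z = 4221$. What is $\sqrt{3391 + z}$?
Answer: $2 \sqrt{1903} \approx 87.247$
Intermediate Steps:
$\sqrt{3391 + z} = \sqrt{3391 + 4221} = \sqrt{7612} = 2 \sqrt{1903}$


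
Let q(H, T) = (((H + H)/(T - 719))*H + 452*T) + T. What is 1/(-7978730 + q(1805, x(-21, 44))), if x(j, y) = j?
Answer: -74/591781587 ≈ -1.2505e-7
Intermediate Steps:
q(H, T) = 453*T + 2*H²/(-719 + T) (q(H, T) = (((2*H)/(-719 + T))*H + 452*T) + T = ((2*H/(-719 + T))*H + 452*T) + T = (2*H²/(-719 + T) + 452*T) + T = (452*T + 2*H²/(-719 + T)) + T = 453*T + 2*H²/(-719 + T))
1/(-7978730 + q(1805, x(-21, 44))) = 1/(-7978730 + (-325707*(-21) + 2*1805² + 453*(-21)²)/(-719 - 21)) = 1/(-7978730 + (6839847 + 2*3258025 + 453*441)/(-740)) = 1/(-7978730 - (6839847 + 6516050 + 199773)/740) = 1/(-7978730 - 1/740*13555670) = 1/(-7978730 - 1355567/74) = 1/(-591781587/74) = -74/591781587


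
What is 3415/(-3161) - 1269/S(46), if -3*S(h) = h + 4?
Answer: 11863177/158050 ≈ 75.060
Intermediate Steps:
S(h) = -4/3 - h/3 (S(h) = -(h + 4)/3 = -(4 + h)/3 = -4/3 - h/3)
3415/(-3161) - 1269/S(46) = 3415/(-3161) - 1269/(-4/3 - 1/3*46) = 3415*(-1/3161) - 1269/(-4/3 - 46/3) = -3415/3161 - 1269/(-50/3) = -3415/3161 - 1269*(-3/50) = -3415/3161 + 3807/50 = 11863177/158050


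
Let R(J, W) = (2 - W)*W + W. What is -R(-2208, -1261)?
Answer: 1593904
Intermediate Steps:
R(J, W) = W + W*(2 - W) (R(J, W) = W*(2 - W) + W = W + W*(2 - W))
-R(-2208, -1261) = -(-1261)*(3 - 1*(-1261)) = -(-1261)*(3 + 1261) = -(-1261)*1264 = -1*(-1593904) = 1593904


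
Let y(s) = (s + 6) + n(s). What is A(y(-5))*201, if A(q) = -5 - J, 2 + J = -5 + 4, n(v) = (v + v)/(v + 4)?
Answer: -402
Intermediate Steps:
n(v) = 2*v/(4 + v) (n(v) = (2*v)/(4 + v) = 2*v/(4 + v))
J = -3 (J = -2 + (-5 + 4) = -2 - 1 = -3)
y(s) = 6 + s + 2*s/(4 + s) (y(s) = (s + 6) + 2*s/(4 + s) = (6 + s) + 2*s/(4 + s) = 6 + s + 2*s/(4 + s))
A(q) = -2 (A(q) = -5 - 1*(-3) = -5 + 3 = -2)
A(y(-5))*201 = -2*201 = -402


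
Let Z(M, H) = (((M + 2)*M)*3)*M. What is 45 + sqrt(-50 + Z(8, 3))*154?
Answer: 45 + 154*sqrt(1870) ≈ 6704.5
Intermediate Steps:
Z(M, H) = 3*M**2*(2 + M) (Z(M, H) = (((2 + M)*M)*3)*M = ((M*(2 + M))*3)*M = (3*M*(2 + M))*M = 3*M**2*(2 + M))
45 + sqrt(-50 + Z(8, 3))*154 = 45 + sqrt(-50 + 3*8**2*(2 + 8))*154 = 45 + sqrt(-50 + 3*64*10)*154 = 45 + sqrt(-50 + 1920)*154 = 45 + sqrt(1870)*154 = 45 + 154*sqrt(1870)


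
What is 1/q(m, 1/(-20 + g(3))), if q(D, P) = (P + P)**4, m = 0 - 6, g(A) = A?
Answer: 83521/16 ≈ 5220.1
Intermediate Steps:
m = -6
q(D, P) = 16*P**4 (q(D, P) = (2*P)**4 = 16*P**4)
1/q(m, 1/(-20 + g(3))) = 1/(16*(1/(-20 + 3))**4) = 1/(16*(1/(-17))**4) = 1/(16*(-1/17)**4) = 1/(16*(1/83521)) = 1/(16/83521) = 83521/16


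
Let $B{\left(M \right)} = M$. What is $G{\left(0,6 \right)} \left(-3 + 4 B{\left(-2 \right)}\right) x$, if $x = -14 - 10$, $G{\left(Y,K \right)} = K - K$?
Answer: $0$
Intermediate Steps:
$G{\left(Y,K \right)} = 0$
$x = -24$
$G{\left(0,6 \right)} \left(-3 + 4 B{\left(-2 \right)}\right) x = 0 \left(-3 + 4 \left(-2\right)\right) \left(-24\right) = 0 \left(-3 - 8\right) \left(-24\right) = 0 \left(-11\right) \left(-24\right) = 0 \left(-24\right) = 0$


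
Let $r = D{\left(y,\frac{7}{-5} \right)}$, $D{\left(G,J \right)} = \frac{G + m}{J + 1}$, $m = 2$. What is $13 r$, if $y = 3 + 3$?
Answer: $-260$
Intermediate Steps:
$y = 6$
$D{\left(G,J \right)} = \frac{2 + G}{1 + J}$ ($D{\left(G,J \right)} = \frac{G + 2}{J + 1} = \frac{2 + G}{1 + J}$)
$r = -20$ ($r = \frac{2 + 6}{1 + \frac{7}{-5}} = \frac{1}{1 + 7 \left(- \frac{1}{5}\right)} 8 = \frac{1}{1 - \frac{7}{5}} \cdot 8 = \frac{1}{- \frac{2}{5}} \cdot 8 = \left(- \frac{5}{2}\right) 8 = -20$)
$13 r = 13 \left(-20\right) = -260$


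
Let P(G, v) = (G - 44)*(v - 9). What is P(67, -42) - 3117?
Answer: -4290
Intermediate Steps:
P(G, v) = (-44 + G)*(-9 + v)
P(67, -42) - 3117 = (396 - 44*(-42) - 9*67 + 67*(-42)) - 3117 = (396 + 1848 - 603 - 2814) - 3117 = -1173 - 3117 = -4290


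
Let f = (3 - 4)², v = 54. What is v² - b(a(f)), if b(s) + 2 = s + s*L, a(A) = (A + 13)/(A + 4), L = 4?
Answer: 2904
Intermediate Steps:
f = 1 (f = (-1)² = 1)
a(A) = (13 + A)/(4 + A)
b(s) = -2 + 5*s (b(s) = -2 + (s + s*4) = -2 + (s + 4*s) = -2 + 5*s)
v² - b(a(f)) = 54² - (-2 + 5*((13 + 1)/(4 + 1))) = 2916 - (-2 + 5*(14/5)) = 2916 - (-2 + 14) = 2916 - 1*12 = 2916 - 12 = 2904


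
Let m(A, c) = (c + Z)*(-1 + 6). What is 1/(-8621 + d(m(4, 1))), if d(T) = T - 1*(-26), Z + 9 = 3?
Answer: -1/8620 ≈ -0.00011601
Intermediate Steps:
Z = -6 (Z = -9 + 3 = -6)
m(A, c) = -30 + 5*c (m(A, c) = (c - 6)*(-1 + 6) = (-6 + c)*5 = -30 + 5*c)
d(T) = 26 + T (d(T) = T + 26 = 26 + T)
1/(-8621 + d(m(4, 1))) = 1/(-8621 + (26 + (-30 + 5*1))) = 1/(-8621 + (26 + (-30 + 5))) = 1/(-8621 + (26 - 25)) = 1/(-8621 + 1) = 1/(-8620) = -1/8620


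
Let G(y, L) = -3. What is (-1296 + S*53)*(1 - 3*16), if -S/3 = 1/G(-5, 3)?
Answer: 58421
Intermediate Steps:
S = 1 (S = -3/(-3) = -3*(-⅓) = 1)
(-1296 + S*53)*(1 - 3*16) = (-1296 + 1*53)*(1 - 3*16) = (-1296 + 53)*(1 - 48) = -1243*(-47) = 58421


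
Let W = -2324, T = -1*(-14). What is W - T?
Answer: -2338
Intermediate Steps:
T = 14
W - T = -2324 - 1*14 = -2324 - 14 = -2338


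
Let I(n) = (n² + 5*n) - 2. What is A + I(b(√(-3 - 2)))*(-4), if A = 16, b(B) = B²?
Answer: 24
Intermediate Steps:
I(n) = -2 + n² + 5*n
A + I(b(√(-3 - 2)))*(-4) = 16 + (-2 + ((√(-3 - 2))²)² + 5*(√(-3 - 2))²)*(-4) = 16 + (-2 + ((√(-5))²)² + 5*(√(-5))²)*(-4) = 16 + (-2 + ((I*√5)²)² + 5*(I*√5)²)*(-4) = 16 + (-2 + (-5)² + 5*(-5))*(-4) = 16 + (-2 + 25 - 25)*(-4) = 16 - 2*(-4) = 16 + 8 = 24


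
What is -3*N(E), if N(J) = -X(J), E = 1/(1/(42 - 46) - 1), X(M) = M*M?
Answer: 48/25 ≈ 1.9200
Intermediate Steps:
X(M) = M²
E = -⅘ (E = 1/(1/(-4) - 1) = 1/(-¼ - 1) = 1/(-5/4) = -⅘ ≈ -0.80000)
N(J) = -J²
-3*N(E) = -(-3)*(-⅘)² = -(-3)*16/25 = -3*(-16/25) = 48/25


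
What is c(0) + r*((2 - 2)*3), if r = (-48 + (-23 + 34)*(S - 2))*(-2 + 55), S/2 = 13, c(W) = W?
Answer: 0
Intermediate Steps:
S = 26 (S = 2*13 = 26)
r = 11448 (r = (-48 + (-23 + 34)*(26 - 2))*(-2 + 55) = (-48 + 11*24)*53 = (-48 + 264)*53 = 216*53 = 11448)
c(0) + r*((2 - 2)*3) = 0 + 11448*((2 - 2)*3) = 0 + 11448*(0*3) = 0 + 11448*0 = 0 + 0 = 0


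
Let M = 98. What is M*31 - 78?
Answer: 2960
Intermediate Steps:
M*31 - 78 = 98*31 - 78 = 3038 - 78 = 2960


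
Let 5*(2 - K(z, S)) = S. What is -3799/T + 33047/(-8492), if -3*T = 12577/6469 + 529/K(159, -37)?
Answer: 7210326652651/37580547752 ≈ 191.86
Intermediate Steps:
K(z, S) = 2 - S/5
T = -17701624/912129 (T = -(12577/6469 + 529/(2 - 1/5*(-37)))/3 = -(12577*(1/6469) + 529/(2 + 37/5))/3 = -(12577/6469 + 529/(47/5))/3 = -(12577/6469 + 529*(5/47))/3 = -(12577/6469 + 2645/47)/3 = -1/3*17701624/304043 = -17701624/912129 ≈ -19.407)
-3799/T + 33047/(-8492) = -3799/(-17701624/912129) + 33047/(-8492) = -3799*(-912129/17701624) + 33047*(-1/8492) = 3465178071/17701624 - 33047/8492 = 7210326652651/37580547752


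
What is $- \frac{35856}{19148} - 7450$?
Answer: $- \frac{35672114}{4787} \approx -7451.9$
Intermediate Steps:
$- \frac{35856}{19148} - 7450 = \left(-35856\right) \frac{1}{19148} - 7450 = - \frac{8964}{4787} - 7450 = - \frac{35672114}{4787}$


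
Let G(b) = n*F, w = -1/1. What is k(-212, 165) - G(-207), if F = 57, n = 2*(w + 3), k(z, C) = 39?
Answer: -189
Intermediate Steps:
w = -1 (w = -1*1 = -1)
n = 4 (n = 2*(-1 + 3) = 2*2 = 4)
G(b) = 228 (G(b) = 4*57 = 228)
k(-212, 165) - G(-207) = 39 - 1*228 = 39 - 228 = -189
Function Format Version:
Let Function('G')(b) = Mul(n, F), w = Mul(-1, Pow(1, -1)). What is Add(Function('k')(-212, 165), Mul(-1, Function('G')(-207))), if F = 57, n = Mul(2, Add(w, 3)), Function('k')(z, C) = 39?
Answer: -189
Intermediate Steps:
w = -1 (w = Mul(-1, 1) = -1)
n = 4 (n = Mul(2, Add(-1, 3)) = Mul(2, 2) = 4)
Function('G')(b) = 228 (Function('G')(b) = Mul(4, 57) = 228)
Add(Function('k')(-212, 165), Mul(-1, Function('G')(-207))) = Add(39, Mul(-1, 228)) = Add(39, -228) = -189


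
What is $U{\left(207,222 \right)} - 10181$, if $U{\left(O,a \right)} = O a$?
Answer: $35773$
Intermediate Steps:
$U{\left(207,222 \right)} - 10181 = 207 \cdot 222 - 10181 = 45954 - 10181 = 35773$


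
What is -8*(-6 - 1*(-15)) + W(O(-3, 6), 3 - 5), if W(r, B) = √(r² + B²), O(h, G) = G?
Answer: -72 + 2*√10 ≈ -65.675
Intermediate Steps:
W(r, B) = √(B² + r²)
-8*(-6 - 1*(-15)) + W(O(-3, 6), 3 - 5) = -8*(-6 - 1*(-15)) + √((3 - 5)² + 6²) = -8*(-6 + 15) + √((-2)² + 36) = -8*9 + √(4 + 36) = -72 + √40 = -72 + 2*√10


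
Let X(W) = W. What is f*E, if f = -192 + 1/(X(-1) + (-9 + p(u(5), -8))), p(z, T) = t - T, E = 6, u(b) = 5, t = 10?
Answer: -4605/4 ≈ -1151.3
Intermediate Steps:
p(z, T) = 10 - T
f = -1535/8 (f = -192 + 1/(-1 + (-9 + (10 - 1*(-8)))) = -192 + 1/(-1 + (-9 + (10 + 8))) = -192 + 1/(-1 + (-9 + 18)) = -192 + 1/(-1 + 9) = -192 + 1/8 = -1535/8 ≈ -191.88)
f*E = -1535/8*6 = -4605/4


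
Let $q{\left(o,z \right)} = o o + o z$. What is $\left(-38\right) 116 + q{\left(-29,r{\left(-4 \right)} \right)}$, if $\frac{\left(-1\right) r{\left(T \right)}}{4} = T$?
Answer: $-4031$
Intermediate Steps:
$r{\left(T \right)} = - 4 T$
$q{\left(o,z \right)} = o^{2} + o z$
$\left(-38\right) 116 + q{\left(-29,r{\left(-4 \right)} \right)} = \left(-38\right) 116 - 29 \left(-29 - -16\right) = -4408 - 29 \left(-29 + 16\right) = -4408 - -377 = -4408 + 377 = -4031$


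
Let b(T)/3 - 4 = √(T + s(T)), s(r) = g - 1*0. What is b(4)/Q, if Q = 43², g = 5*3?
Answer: 12/1849 + 3*√19/1849 ≈ 0.013562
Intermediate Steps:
g = 15
s(r) = 15 (s(r) = 15 - 1*0 = 15 + 0 = 15)
b(T) = 12 + 3*√(15 + T) (b(T) = 12 + 3*√(T + 15) = 12 + 3*√(15 + T))
Q = 1849
b(4)/Q = (12 + 3*√(15 + 4))/1849 = (12 + 3*√19)*(1/1849) = 12/1849 + 3*√19/1849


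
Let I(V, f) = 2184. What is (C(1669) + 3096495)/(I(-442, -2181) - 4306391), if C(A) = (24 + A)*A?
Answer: -5922112/4304207 ≈ -1.3759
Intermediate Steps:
C(A) = A*(24 + A)
(C(1669) + 3096495)/(I(-442, -2181) - 4306391) = (1669*(24 + 1669) + 3096495)/(2184 - 4306391) = (1669*1693 + 3096495)/(-4304207) = (2825617 + 3096495)*(-1/4304207) = 5922112*(-1/4304207) = -5922112/4304207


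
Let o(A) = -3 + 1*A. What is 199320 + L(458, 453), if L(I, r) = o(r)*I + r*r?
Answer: 610629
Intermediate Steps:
o(A) = -3 + A
L(I, r) = r² + I*(-3 + r) (L(I, r) = (-3 + r)*I + r*r = I*(-3 + r) + r² = r² + I*(-3 + r))
199320 + L(458, 453) = 199320 + (453² + 458*(-3 + 453)) = 199320 + (205209 + 458*450) = 199320 + (205209 + 206100) = 199320 + 411309 = 610629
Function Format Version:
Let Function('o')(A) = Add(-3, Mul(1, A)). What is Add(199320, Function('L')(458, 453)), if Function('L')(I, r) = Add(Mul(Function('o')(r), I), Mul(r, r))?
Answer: 610629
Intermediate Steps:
Function('o')(A) = Add(-3, A)
Function('L')(I, r) = Add(Pow(r, 2), Mul(I, Add(-3, r))) (Function('L')(I, r) = Add(Mul(Add(-3, r), I), Mul(r, r)) = Add(Mul(I, Add(-3, r)), Pow(r, 2)) = Add(Pow(r, 2), Mul(I, Add(-3, r))))
Add(199320, Function('L')(458, 453)) = Add(199320, Add(Pow(453, 2), Mul(458, Add(-3, 453)))) = Add(199320, Add(205209, Mul(458, 450))) = Add(199320, Add(205209, 206100)) = Add(199320, 411309) = 610629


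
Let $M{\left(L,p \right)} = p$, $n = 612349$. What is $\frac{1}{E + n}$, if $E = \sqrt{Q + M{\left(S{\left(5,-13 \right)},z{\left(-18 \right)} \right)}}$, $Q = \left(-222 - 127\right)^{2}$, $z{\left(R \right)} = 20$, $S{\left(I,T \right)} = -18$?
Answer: $\frac{612349}{374971175980} - \frac{\sqrt{121821}}{374971175980} \approx 1.6321 \cdot 10^{-6}$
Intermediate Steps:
$Q = 121801$ ($Q = \left(-349\right)^{2} = 121801$)
$E = \sqrt{121821}$ ($E = \sqrt{121801 + 20} = \sqrt{121821} \approx 349.03$)
$\frac{1}{E + n} = \frac{1}{\sqrt{121821} + 612349} = \frac{1}{612349 + \sqrt{121821}}$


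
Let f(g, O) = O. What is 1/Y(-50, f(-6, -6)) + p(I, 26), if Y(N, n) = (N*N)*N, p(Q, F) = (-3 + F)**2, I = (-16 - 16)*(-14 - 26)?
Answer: 66124999/125000 ≈ 529.00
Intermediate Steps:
I = 1280 (I = -32*(-40) = 1280)
Y(N, n) = N**3 (Y(N, n) = N**2*N = N**3)
1/Y(-50, f(-6, -6)) + p(I, 26) = 1/((-50)**3) + (-3 + 26)**2 = 1/(-125000) + 23**2 = -1/125000 + 529 = 66124999/125000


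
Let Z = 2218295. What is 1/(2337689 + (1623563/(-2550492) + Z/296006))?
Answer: 377480467476/882434525113133845 ≈ 4.2777e-7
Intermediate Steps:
1/(2337689 + (1623563/(-2550492) + Z/296006)) = 1/(2337689 + (1623563/(-2550492) + 2218295/296006)) = 1/(2337689 + (1623563*(-1/2550492) + 2218295*(1/296006))) = 1/(2337689 + (-1623563/2550492 + 2218295/296006)) = 1/(2337689 + 2588579630881/377480467476) = 1/(882434525113133845/377480467476) = 377480467476/882434525113133845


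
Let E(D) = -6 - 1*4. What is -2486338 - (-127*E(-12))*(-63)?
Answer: -2406328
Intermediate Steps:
E(D) = -10 (E(D) = -6 - 4 = -10)
-2486338 - (-127*E(-12))*(-63) = -2486338 - (-127*(-10))*(-63) = -2486338 - 1270*(-63) = -2486338 - 1*(-80010) = -2486338 + 80010 = -2406328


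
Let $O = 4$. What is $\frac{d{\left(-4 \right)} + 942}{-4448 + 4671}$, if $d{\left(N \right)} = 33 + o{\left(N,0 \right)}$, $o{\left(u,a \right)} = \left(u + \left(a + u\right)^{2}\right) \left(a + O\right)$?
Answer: $\frac{1023}{223} \approx 4.5874$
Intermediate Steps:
$o{\left(u,a \right)} = \left(4 + a\right) \left(u + \left(a + u\right)^{2}\right)$ ($o{\left(u,a \right)} = \left(u + \left(a + u\right)^{2}\right) \left(a + 4\right) = \left(u + \left(a + u\right)^{2}\right) \left(4 + a\right) = \left(4 + a\right) \left(u + \left(a + u\right)^{2}\right)$)
$d{\left(N \right)} = 33 + 4 N + 4 N^{2}$ ($d{\left(N \right)} = 33 + \left(4 N + 4 \left(0 + N\right)^{2} + 0 N + 0 \left(0 + N\right)^{2}\right) = 33 + \left(4 N + 4 N^{2} + 0 + 0 N^{2}\right) = 33 + \left(4 N + 4 N^{2} + 0 + 0\right) = 33 + \left(4 N + 4 N^{2}\right) = 33 + 4 N + 4 N^{2}$)
$\frac{d{\left(-4 \right)} + 942}{-4448 + 4671} = \frac{\left(33 + 4 \left(-4\right) + 4 \left(-4\right)^{2}\right) + 942}{-4448 + 4671} = \frac{\left(33 - 16 + 4 \cdot 16\right) + 942}{223} = \left(\left(33 - 16 + 64\right) + 942\right) \frac{1}{223} = \left(81 + 942\right) \frac{1}{223} = 1023 \cdot \frac{1}{223} = \frac{1023}{223}$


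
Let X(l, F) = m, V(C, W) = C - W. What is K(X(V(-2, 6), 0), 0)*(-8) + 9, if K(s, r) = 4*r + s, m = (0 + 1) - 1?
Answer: 9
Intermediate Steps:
m = 0 (m = 1 - 1 = 0)
X(l, F) = 0
K(s, r) = s + 4*r
K(X(V(-2, 6), 0), 0)*(-8) + 9 = (0 + 4*0)*(-8) + 9 = (0 + 0)*(-8) + 9 = 0*(-8) + 9 = 0 + 9 = 9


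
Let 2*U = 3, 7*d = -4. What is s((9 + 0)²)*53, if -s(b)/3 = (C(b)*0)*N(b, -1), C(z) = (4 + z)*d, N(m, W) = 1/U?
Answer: 0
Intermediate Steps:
d = -4/7 (d = (⅐)*(-4) = -4/7 ≈ -0.57143)
U = 3/2 (U = (½)*3 = 3/2 ≈ 1.5000)
N(m, W) = ⅔ (N(m, W) = 1/(3/2) = ⅔)
C(z) = -16/7 - 4*z/7 (C(z) = (4 + z)*(-4/7) = -16/7 - 4*z/7)
s(b) = 0 (s(b) = -3*(-16/7 - 4*b/7)*0*2/3 = -0*2/3 = -3*0 = 0)
s((9 + 0)²)*53 = 0*53 = 0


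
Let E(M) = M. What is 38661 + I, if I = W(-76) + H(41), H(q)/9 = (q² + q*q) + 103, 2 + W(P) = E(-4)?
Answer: 69840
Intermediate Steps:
W(P) = -6 (W(P) = -2 - 4 = -6)
H(q) = 927 + 18*q² (H(q) = 9*((q² + q*q) + 103) = 9*((q² + q²) + 103) = 9*(2*q² + 103) = 9*(103 + 2*q²) = 927 + 18*q²)
I = 31179 (I = -6 + (927 + 18*41²) = -6 + (927 + 18*1681) = -6 + (927 + 30258) = -6 + 31185 = 31179)
38661 + I = 38661 + 31179 = 69840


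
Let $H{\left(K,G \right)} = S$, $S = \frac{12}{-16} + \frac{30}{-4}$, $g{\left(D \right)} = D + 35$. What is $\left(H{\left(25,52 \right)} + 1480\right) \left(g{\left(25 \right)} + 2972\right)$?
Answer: $4462346$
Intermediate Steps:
$g{\left(D \right)} = 35 + D$
$S = - \frac{33}{4}$ ($S = 12 \left(- \frac{1}{16}\right) + 30 \left(- \frac{1}{4}\right) = - \frac{3}{4} - \frac{15}{2} = - \frac{33}{4} \approx -8.25$)
$H{\left(K,G \right)} = - \frac{33}{4}$
$\left(H{\left(25,52 \right)} + 1480\right) \left(g{\left(25 \right)} + 2972\right) = \left(- \frac{33}{4} + 1480\right) \left(\left(35 + 25\right) + 2972\right) = \frac{5887 \left(60 + 2972\right)}{4} = \frac{5887}{4} \cdot 3032 = 4462346$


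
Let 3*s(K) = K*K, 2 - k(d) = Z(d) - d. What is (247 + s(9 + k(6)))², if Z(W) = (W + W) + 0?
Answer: 586756/9 ≈ 65195.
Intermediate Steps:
Z(W) = 2*W (Z(W) = 2*W + 0 = 2*W)
k(d) = 2 - d (k(d) = 2 - (2*d - d) = 2 - d)
s(K) = K²/3 (s(K) = (K*K)/3 = K²/3)
(247 + s(9 + k(6)))² = (247 + (9 + (2 - 1*6))²/3)² = (247 + (9 + (2 - 6))²/3)² = (247 + (9 - 4)²/3)² = (247 + (⅓)*5²)² = (247 + (⅓)*25)² = (247 + 25/3)² = (766/3)² = 586756/9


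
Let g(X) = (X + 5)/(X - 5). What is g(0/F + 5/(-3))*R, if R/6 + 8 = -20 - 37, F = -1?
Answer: 195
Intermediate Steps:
R = -390 (R = -48 + 6*(-20 - 37) = -48 + 6*(-57) = -48 - 342 = -390)
g(X) = (5 + X)/(-5 + X)
g(0/F + 5/(-3))*R = ((5 + (0/(-1) + 5/(-3)))/(-5 + (0/(-1) + 5/(-3))))*(-390) = ((5 + (0*(-1) + 5*(-⅓)))/(-5 + (0*(-1) + 5*(-⅓))))*(-390) = ((5 + (0 - 5/3))/(-5 + (0 - 5/3)))*(-390) = ((5 - 5/3)/(-5 - 5/3))*(-390) = ((10/3)/(-20/3))*(-390) = -3/20*10/3*(-390) = -½*(-390) = 195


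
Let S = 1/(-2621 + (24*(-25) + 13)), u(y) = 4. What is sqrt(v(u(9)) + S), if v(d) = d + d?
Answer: sqrt(20581726)/1604 ≈ 2.8284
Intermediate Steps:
v(d) = 2*d
S = -1/3208 (S = 1/(-2621 + (-600 + 13)) = 1/(-2621 - 587) = 1/(-3208) = -1/3208 ≈ -0.00031172)
sqrt(v(u(9)) + S) = sqrt(2*4 - 1/3208) = sqrt(8 - 1/3208) = sqrt(25663/3208) = sqrt(20581726)/1604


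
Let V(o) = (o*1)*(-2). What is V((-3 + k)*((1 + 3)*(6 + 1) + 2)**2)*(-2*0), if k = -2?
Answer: 0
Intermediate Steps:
V(o) = -2*o (V(o) = o*(-2) = -2*o)
V((-3 + k)*((1 + 3)*(6 + 1) + 2)**2)*(-2*0) = (-2*(-3 - 2)*((1 + 3)*(6 + 1) + 2)**2)*(-2*0) = -(-10)*(4*7 + 2)**2*0 = -(-10)*(28 + 2)**2*0 = -(-10)*30**2*0 = -(-10)*900*0 = -2*(-4500)*0 = 9000*0 = 0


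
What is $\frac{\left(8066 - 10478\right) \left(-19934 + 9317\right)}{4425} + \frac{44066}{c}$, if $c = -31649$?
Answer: $\frac{270093018782}{46682275} \approx 5785.8$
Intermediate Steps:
$\frac{\left(8066 - 10478\right) \left(-19934 + 9317\right)}{4425} + \frac{44066}{c} = \frac{\left(8066 - 10478\right) \left(-19934 + 9317\right)}{4425} + \frac{44066}{-31649} = \left(-2412\right) \left(-10617\right) \frac{1}{4425} + 44066 \left(- \frac{1}{31649}\right) = 25608204 \cdot \frac{1}{4425} - \frac{44066}{31649} = \frac{8536068}{1475} - \frac{44066}{31649} = \frac{270093018782}{46682275}$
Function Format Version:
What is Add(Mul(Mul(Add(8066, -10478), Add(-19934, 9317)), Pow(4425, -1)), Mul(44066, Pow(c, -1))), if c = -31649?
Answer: Rational(270093018782, 46682275) ≈ 5785.8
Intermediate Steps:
Add(Mul(Mul(Add(8066, -10478), Add(-19934, 9317)), Pow(4425, -1)), Mul(44066, Pow(c, -1))) = Add(Mul(Mul(Add(8066, -10478), Add(-19934, 9317)), Pow(4425, -1)), Mul(44066, Pow(-31649, -1))) = Add(Mul(Mul(-2412, -10617), Rational(1, 4425)), Mul(44066, Rational(-1, 31649))) = Add(Mul(25608204, Rational(1, 4425)), Rational(-44066, 31649)) = Add(Rational(8536068, 1475), Rational(-44066, 31649)) = Rational(270093018782, 46682275)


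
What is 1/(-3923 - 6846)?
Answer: -1/10769 ≈ -9.2859e-5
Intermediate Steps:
1/(-3923 - 6846) = 1/(-10769) = -1/10769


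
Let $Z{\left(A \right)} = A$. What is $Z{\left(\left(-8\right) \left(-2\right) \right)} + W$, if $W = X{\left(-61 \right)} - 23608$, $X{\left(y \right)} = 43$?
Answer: $-23549$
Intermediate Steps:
$W = -23565$ ($W = 43 - 23608 = -23565$)
$Z{\left(\left(-8\right) \left(-2\right) \right)} + W = \left(-8\right) \left(-2\right) - 23565 = 16 - 23565 = -23549$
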